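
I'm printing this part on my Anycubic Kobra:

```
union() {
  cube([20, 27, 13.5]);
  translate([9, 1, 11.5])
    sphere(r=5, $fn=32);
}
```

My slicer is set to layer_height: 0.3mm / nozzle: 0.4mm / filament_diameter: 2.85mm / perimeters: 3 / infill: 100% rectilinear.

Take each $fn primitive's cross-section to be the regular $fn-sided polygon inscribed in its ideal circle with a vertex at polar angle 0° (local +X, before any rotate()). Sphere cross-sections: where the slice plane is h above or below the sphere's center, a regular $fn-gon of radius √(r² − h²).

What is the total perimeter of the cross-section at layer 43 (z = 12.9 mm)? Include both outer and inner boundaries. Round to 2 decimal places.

97.66 mm

At z = 12.9 mm: the cube (footprint 20×27) is included at this height (perimeter 94.00 mm); the sphere at (9, 1): section is a regular 32-gon, circumradius = √(r²−h²) = √(5²−1.4²) = 4.800 (perimeter = 2·32·4.800·sin(180°/32) = 30.11 mm); Combining (union): the regions partially overlap (shared area 45.46 mm²), so the edge portions inside another operand are dropped and the merged outline is re-measured after clipping — boundary = 97.66 mm. Overall, the cross-section is a single solid region. Total boundary length (outer) = 97.66 mm.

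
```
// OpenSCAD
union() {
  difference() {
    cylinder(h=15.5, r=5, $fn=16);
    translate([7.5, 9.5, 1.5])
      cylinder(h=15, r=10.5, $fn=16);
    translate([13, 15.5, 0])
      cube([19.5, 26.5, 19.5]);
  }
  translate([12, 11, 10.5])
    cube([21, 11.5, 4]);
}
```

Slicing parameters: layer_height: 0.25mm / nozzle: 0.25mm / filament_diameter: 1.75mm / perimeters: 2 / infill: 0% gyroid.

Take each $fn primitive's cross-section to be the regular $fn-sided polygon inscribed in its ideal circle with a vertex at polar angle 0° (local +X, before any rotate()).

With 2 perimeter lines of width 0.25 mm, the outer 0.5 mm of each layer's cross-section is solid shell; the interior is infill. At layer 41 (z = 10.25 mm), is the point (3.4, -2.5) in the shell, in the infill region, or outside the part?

infill

At z = 10.25 mm: the r=5 cylinder contributes a regular 16-gon of circumradius 5; the cylinder at (7.5, 9.5): section is a regular 16-gon, circumradius r=10.5; the cube at (13, 15.5) is present — its section is the full 19.5×26.5 rectangle; Taking the first minus the rest: starting from the r=5 cylinder, the r=10.5 cylinder at (7.5, 9.5) partially overlaps it — only the 18.62 mm² overlap (of its 337.53 mm²) is removed, clipping the outline; the 19.5×26.5 cube at (13, 15.5) misses the remaining region (no effect) — 1 connected region; the cube at (12, 11) is absent (z outside [10.5, 14.5]); Taking the union: only that combined region is present, so the union is just that shape — 1 connected region. Overall, the cross-section is a single solid region. The nearest boundary edge runs (4.62, -1.91)→(3.54, -3.54); distance from the point to it = 0.69 mm. The point is inside the cross-section and 0.69 mm from the nearest boundary — more than the 0.5 mm shell width (2 × 0.25), so it's in the infill interior.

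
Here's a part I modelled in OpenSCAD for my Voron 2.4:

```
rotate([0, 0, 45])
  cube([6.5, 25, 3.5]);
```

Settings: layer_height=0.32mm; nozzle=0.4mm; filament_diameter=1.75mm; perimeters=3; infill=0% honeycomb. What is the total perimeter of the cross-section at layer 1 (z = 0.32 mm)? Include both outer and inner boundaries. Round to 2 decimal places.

63.00 mm

At z = 0.32 mm: the 6.5×25 cube contributes its full rectangle (perimeter 63.00 mm); (rotated 45° about Z; rotation is an isometry so areas/perimeters/island counts are preserved). Overall, the cross-section is a single solid region. Total boundary length (outer) = 63.00 mm.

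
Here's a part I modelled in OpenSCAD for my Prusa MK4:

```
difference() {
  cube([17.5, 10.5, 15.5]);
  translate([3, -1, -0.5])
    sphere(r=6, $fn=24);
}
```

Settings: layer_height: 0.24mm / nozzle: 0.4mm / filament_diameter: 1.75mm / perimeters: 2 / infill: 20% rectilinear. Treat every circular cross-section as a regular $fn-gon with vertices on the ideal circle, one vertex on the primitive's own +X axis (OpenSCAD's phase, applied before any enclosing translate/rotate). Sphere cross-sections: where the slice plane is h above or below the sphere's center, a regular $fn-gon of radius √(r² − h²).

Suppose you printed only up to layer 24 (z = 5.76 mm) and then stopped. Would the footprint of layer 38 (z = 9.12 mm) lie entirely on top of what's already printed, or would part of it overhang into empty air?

entirely on top

Compare the two slices. At z = 5.76: the cube (footprint 17.5×10.5) is included at this height (area 183.75 mm²); the sphere at (3, -1) is not intersected at this z (|z−center|=6.260 > r=6); After the difference (first − rest): none of the subtracted shapes is present at this height, so the 17.5×10.5 cube is unchanged — area = 183.75 mm². At z = 9.12: the cube (footprint 17.5×10.5) is included at this height (area 183.75 mm²); the sphere at (3, -1) is absent (|z−center|=9.620 > r=6); After the difference (first − rest): none of the subtracted shapes is present at this height, so the 17.5×10.5 cube is unchanged — area = 183.75 mm². Checking containment: the cross-section at z = 9.12 is a subset of the cross-section at z = 5.76.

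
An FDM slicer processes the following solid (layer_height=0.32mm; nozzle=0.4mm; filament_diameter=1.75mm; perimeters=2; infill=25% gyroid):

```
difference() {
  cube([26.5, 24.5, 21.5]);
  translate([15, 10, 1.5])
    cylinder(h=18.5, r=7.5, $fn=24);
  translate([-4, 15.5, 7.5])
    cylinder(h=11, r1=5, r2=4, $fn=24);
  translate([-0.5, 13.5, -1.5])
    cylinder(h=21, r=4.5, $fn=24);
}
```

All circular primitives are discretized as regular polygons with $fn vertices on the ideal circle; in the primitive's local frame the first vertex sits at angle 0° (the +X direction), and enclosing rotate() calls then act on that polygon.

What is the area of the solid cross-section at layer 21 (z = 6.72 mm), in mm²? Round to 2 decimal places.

447.57 mm²

At z = 6.72 mm: the 26.5×24.5 cube contributes its full rectangle (area 649.25 mm²); the r=7.5 cylinder at (15, 10) gives a regular 24-gon of circumradius 7.5 (constant along its height) (area = (24/2)·7.500²·sin(360°/24) = 174.70 mm²); the cone at (-4, 15.5) does not reach this height (z outside [7.5, 18.5]); the r=4.5 cylinder at (-0.5, 13.5) contributes a regular 24-gon of circumradius 4.5 (area = (24/2)·4.500²·sin(360°/24) = 62.89 mm²); After the difference (first − rest): starting from the 26.5×24.5 cube (649.25 mm²), the r=7.5 cylinder at (15, 10) lies wholly inside it (removes its full 174.70 mm² and its 46.99 mm outline becomes a hole wall); the r=4.5 cylinder at (-0.5, 13.5) partially overlaps it — only the 26.98 mm² overlap (of its 62.89 mm²) is removed, clipping the outline — area = 447.57 mm². Overall, the cross-section is one region with 1 hole. Net area = 447.57 mm².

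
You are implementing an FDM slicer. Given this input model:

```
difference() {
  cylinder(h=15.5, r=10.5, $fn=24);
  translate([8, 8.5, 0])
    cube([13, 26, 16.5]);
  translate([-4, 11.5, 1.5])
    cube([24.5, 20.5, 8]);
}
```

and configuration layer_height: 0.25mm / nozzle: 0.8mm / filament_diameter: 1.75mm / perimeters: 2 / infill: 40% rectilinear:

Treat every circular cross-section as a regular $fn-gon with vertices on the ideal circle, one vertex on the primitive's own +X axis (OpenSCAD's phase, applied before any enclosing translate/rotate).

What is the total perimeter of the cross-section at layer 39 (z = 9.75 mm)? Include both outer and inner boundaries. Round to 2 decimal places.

At z = 9.75 mm: the cylinder: section is a regular 24-gon, circumradius r=10.5 (perimeter = 2·24·10.500·sin(180°/24) = 65.79 mm); the 13×26 cube at (8, 8.5) contributes its full rectangle (perimeter 78.00 mm); the cube at (-4, 11.5) does not reach this height (z outside [1.5, 9.5]); After the difference (first − rest): starting from the r=10.5 cylinder, the 13×26 cube at (8, 8.5) misses the remaining region (no effect) — boundary = 65.79 mm. Overall, the cross-section is a single solid region. Total boundary length (outer) = 65.79 mm.

65.79 mm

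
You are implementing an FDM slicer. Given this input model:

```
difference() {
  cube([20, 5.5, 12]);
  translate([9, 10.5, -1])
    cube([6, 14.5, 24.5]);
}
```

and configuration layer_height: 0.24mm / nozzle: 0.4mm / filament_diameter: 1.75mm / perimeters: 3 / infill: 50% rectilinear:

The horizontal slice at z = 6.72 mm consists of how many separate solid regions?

1

At z = 6.72 mm: the 20×5.5 cube contributes its full rectangle; the cube at (9, 10.5) (footprint 6×14.5) is included at this height; Subtracting the remaining from the first: starting from the 20×5.5 cube, the 6×14.5 cube at (9, 10.5) misses the remaining region (no effect) — 1 connected region. The result has 1 disconnected region.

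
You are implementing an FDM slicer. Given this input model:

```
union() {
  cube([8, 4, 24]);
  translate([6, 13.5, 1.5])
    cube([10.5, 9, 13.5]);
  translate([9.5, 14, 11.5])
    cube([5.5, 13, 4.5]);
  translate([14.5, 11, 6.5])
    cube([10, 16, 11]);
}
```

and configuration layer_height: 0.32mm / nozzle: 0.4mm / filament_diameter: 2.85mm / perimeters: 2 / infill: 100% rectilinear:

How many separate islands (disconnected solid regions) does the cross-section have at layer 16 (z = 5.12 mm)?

2

At z = 5.12 mm: the cube (footprint 8×4) is included at this height; the cube at (6, 13.5) (footprint 10.5×9) is included at this height; the cube at (9.5, 14) is not intersected at this z (z outside [11.5, 16]); the cube at (14.5, 11) is absent (z outside [6.5, 17.5]); Combining (union): the 2 present regions are separate (no shared area or edge), so areas and boundary lengths simply add and each stays a separate island — 2 connected regions. Overall, the cross-section has 2 separate islands. Island count = 2.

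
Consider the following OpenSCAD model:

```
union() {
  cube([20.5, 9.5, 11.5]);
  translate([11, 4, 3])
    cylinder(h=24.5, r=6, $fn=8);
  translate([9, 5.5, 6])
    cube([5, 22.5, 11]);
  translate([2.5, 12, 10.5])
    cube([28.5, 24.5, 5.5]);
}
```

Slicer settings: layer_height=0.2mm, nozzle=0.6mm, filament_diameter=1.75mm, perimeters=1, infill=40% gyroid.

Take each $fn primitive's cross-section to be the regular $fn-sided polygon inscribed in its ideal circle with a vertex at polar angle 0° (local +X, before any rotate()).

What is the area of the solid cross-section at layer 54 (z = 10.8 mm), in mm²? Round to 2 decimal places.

915.04 mm²

At z = 10.8 mm: the cube is present — its section is the full 20.5×9.5 rectangle (area 194.75 mm²); the cylinder at (11, 4): section is a regular 8-gon, circumradius r=6 (area = (8/2)·6.000²·sin(360°/8) = 101.82 mm²); the cube at (9, 5.5) is present — its section is the full 5×22.5 rectangle (area 112.50 mm²); the cube at (2.5, 12) is present — its section is the full 28.5×24.5 rectangle (area 698.25 mm²); Merging all regions: the regions partially overlap — summed areas 1107.32 mm² minus the doubly-counted overlap 192.28 mm² gives 915.04 mm² — area = 915.04 mm². Overall, the cross-section is a single solid region. Net area = 915.04 mm².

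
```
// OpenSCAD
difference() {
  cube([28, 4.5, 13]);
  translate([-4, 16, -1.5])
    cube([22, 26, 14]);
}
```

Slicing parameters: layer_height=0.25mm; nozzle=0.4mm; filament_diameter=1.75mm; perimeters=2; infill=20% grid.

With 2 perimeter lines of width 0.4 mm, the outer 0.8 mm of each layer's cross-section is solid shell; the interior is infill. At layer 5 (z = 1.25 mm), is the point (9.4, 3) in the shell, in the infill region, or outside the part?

infill

At z = 1.25 mm: the cube (footprint 28×4.5) is included at this height; the cube at (-4, 16) is present — its section is the full 22×26 rectangle; After the difference (first − rest): starting from the 28×4.5 cube, the 22×26 cube at (-4, 16) misses the remaining region (no effect) — 1 connected region. Overall, the cross-section is a single solid region. The nearest boundary edge runs (0.00, 4.50)→(28.00, 4.50); distance from the point to it = 1.50 mm. The point is inside the cross-section and 1.50 mm from the nearest boundary — more than the 0.8 mm shell width (2 × 0.4), so it's in the infill interior.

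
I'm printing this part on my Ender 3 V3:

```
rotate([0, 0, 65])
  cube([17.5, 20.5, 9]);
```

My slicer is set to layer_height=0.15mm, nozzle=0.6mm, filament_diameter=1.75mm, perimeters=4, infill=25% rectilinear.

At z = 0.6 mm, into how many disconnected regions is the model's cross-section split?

1

At z = 0.6 mm: the cube is present — its section is the full 17.5×20.5 rectangle; (whole slice rotated 65° about Z — lengths, areas and connectivity unchanged). The result has 1 disconnected region.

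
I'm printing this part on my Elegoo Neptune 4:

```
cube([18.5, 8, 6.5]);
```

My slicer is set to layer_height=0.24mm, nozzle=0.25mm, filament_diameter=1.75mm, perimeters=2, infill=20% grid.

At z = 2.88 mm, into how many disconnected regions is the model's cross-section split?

At z = 2.88 mm: the 18.5×8 cube contributes its full rectangle. The result has 1 disconnected region.

1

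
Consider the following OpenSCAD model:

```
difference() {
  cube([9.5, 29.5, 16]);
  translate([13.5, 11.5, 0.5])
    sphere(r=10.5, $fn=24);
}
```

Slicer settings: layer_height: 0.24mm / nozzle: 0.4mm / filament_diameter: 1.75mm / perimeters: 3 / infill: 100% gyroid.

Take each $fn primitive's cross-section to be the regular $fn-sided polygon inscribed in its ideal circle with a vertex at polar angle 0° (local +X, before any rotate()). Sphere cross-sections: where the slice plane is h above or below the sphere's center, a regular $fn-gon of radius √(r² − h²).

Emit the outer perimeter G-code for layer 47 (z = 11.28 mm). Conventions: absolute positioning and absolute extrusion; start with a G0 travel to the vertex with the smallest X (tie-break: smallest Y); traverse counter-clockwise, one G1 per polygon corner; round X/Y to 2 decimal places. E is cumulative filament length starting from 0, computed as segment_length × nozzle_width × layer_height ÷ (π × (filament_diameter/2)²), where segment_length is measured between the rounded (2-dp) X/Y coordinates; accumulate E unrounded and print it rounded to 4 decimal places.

At z = 11.28 mm: the 9.5×29.5 cube contributes its full rectangle; the sphere at (13.5, 11.5) is absent (|z−center|=10.780 > r=10.5); Subtracting the remaining from the first: none of the subtracted shapes is present at this height, so the 9.5×29.5 cube is unchanged — 1 connected region. The outline is a single polygon with 4 vertices. Extrusion per mm of travel: 0.4 × 0.24 / (π × 0.875²) = 0.039912. Accumulating E over each segment gives final E = 3.1131.

G0 X0.00 Y0.00 Z11.28
G1 X9.50 Y0.00 E0.3792
G1 X9.50 Y29.50 E1.5566
G1 X0.00 Y29.50 E1.9357
G1 X0.00 Y0.00 E3.1131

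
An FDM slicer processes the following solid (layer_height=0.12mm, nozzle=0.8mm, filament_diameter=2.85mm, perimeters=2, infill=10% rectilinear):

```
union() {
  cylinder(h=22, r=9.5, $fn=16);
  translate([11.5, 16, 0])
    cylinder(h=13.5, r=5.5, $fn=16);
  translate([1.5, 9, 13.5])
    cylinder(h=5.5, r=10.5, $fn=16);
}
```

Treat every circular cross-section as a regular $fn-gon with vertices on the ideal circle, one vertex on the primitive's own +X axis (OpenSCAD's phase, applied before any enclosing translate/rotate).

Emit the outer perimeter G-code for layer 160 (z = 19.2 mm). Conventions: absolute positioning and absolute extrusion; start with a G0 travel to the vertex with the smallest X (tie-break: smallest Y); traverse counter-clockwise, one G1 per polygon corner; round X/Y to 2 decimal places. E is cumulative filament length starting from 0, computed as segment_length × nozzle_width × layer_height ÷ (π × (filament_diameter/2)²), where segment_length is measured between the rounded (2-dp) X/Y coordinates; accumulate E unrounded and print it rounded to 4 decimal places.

G0 X-9.50 Y0.00 Z19.20
G1 X-8.78 Y-3.64 E0.0558
G1 X-6.72 Y-6.72 E0.1116
G1 X-3.64 Y-8.78 E0.1674
G1 X0.00 Y-9.50 E0.2232
G1 X3.64 Y-8.78 E0.2790
G1 X6.72 Y-6.72 E0.3348
G1 X8.78 Y-3.64 E0.3906
G1 X9.50 Y0.00 E0.4464
G1 X8.78 Y3.64 E0.5022
G1 X6.72 Y6.72 E0.5580
G1 X3.64 Y8.78 E0.6138
G1 X0.00 Y9.50 E0.6696
G1 X-3.64 Y8.78 E0.7254
G1 X-6.72 Y6.72 E0.7812
G1 X-8.78 Y3.64 E0.8369
G1 X-9.50 Y0.00 E0.8928

At z = 19.2 mm: the r=9.5 cylinder contributes a regular 16-gon of circumradius 9.5; the cylinder at (11.5, 16) is not intersected at this z (z outside [0, 13.5]); the cylinder at (1.5, 9) does not reach this height (z outside [13.5, 19]); Combining (union): only the r=9.5 cylinder is present, so the union is just that shape — 1 connected region. The outline is a single polygon with 16 vertices. Extrusion per mm of travel: 0.8 × 0.12 / (π × 1.425²) = 0.015048. Accumulating E over each segment gives final E = 0.8928.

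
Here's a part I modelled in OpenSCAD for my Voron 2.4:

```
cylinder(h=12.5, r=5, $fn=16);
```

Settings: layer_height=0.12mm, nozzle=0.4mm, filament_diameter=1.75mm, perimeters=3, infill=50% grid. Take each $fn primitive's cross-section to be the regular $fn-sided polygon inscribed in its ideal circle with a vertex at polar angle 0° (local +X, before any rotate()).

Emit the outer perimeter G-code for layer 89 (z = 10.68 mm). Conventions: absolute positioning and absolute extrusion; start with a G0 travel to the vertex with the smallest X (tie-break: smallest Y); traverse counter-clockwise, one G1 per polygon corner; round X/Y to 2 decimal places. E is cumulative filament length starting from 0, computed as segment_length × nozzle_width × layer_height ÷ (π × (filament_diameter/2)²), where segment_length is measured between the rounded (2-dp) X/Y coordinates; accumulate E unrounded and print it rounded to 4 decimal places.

At z = 10.68 mm: the r=5 cylinder contributes a regular 16-gon of circumradius 5. The outline is a single polygon with 16 vertices. Extrusion per mm of travel: 0.4 × 0.12 / (π × 0.875²) = 0.019956. Accumulating E over each segment gives final E = 0.6231.

G0 X-5.00 Y0.00 Z10.68
G1 X-4.62 Y-1.91 E0.0389
G1 X-3.54 Y-3.54 E0.0779
G1 X-1.91 Y-4.62 E0.1169
G1 X0.00 Y-5.00 E0.1558
G1 X1.91 Y-4.62 E0.1946
G1 X3.54 Y-3.54 E0.2337
G1 X4.62 Y-1.91 E0.2727
G1 X5.00 Y0.00 E0.3115
G1 X4.62 Y1.91 E0.3504
G1 X3.54 Y3.54 E0.3894
G1 X1.91 Y4.62 E0.4284
G1 X0.00 Y5.00 E0.4673
G1 X-1.91 Y4.62 E0.5062
G1 X-3.54 Y3.54 E0.5452
G1 X-4.62 Y1.91 E0.5842
G1 X-5.00 Y0.00 E0.6231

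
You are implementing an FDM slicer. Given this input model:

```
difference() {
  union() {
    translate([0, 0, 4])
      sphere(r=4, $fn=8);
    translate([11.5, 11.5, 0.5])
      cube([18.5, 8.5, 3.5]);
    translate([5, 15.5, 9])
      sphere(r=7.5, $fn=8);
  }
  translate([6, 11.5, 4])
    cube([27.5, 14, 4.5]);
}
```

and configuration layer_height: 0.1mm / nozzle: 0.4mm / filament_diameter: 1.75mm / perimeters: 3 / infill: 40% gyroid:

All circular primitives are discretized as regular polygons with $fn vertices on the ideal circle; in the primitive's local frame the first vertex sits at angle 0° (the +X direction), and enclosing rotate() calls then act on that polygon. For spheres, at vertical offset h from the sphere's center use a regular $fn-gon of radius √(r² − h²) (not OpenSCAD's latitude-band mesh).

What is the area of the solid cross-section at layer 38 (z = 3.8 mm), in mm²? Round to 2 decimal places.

At z = 3.8 mm: the r=4 sphere slices to a regular 8-gon of circumradius 3.995 (√(r²−h²) with h=0.2 from center) (area = (8/2)·3.995²·sin(360°/8) = 45.14 mm²); the cube at (11.5, 11.5) is present — its section is the full 18.5×8.5 rectangle (area 157.25 mm²); the r=7.5 sphere at (5, 15.5) slices to a regular 8-gon of circumradius 5.405 (√(r²−h²) with h=5.2 from center) (area = (8/2)·5.405²·sin(360°/8) = 82.62 mm²); Taking the union: the 3 present regions are separate (no shared area or edge), so areas and boundary lengths simply add and each stays a separate island — area = 285.01 mm²; the cube at (6, 11.5) is not intersected at this z (z outside [4, 8.5]); Taking the first minus the rest: none of the subtracted shapes is present at this height, so the result so far is unchanged — area = 285.01 mm². Overall, the cross-section has 3 separate islands. Net area = 285.01 mm².

285.01 mm²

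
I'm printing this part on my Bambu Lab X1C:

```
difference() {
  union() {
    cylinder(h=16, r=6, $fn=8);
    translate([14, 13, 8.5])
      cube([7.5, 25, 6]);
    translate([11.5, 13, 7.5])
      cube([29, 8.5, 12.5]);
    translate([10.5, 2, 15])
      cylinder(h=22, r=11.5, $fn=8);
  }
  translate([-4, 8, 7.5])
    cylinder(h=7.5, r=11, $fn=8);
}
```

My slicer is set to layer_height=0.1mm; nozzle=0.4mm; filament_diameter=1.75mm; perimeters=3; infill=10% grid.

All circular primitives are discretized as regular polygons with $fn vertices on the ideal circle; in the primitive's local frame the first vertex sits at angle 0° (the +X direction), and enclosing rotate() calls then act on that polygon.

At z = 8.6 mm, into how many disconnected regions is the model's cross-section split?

At z = 8.6 mm: the cylinder: section is a regular 8-gon, circumradius r=6; the cube at (14, 13) is present — its section is the full 7.5×25 rectangle; the 29×8.5 cube at (11.5, 13) contributes its full rectangle; the cylinder at (10.5, 2) is absent (z outside [15, 37]); Merging all regions: the regions partially overlap (shared area 63.75 mm²), so overlapping operands fuse into one piece — 2 connected regions; the cylinder at (-4, 8): section is a regular 8-gon, circumradius r=11; After the difference (first − rest): starting from the result so far, the r=11 cylinder at (-4, 8) partially overlaps it — only the 62.49 mm² overlap (of its 342.24 mm²) is removed, clipping the outline — 2 connected regions. The result has 2 disconnected regions.

2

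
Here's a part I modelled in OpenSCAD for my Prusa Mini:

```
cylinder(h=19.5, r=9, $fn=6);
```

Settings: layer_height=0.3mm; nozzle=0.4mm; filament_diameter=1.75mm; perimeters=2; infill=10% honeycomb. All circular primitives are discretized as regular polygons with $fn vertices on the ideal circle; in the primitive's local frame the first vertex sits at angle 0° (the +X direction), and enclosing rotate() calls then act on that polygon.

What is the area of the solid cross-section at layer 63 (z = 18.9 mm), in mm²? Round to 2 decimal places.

210.44 mm²

At z = 18.9 mm: the cylinder: section is a regular 6-gon, circumradius r=9 (area = (6/2)·9.000²·sin(360°/6) = 210.44 mm²). Overall, the cross-section is a single solid region. Net area = 210.44 mm².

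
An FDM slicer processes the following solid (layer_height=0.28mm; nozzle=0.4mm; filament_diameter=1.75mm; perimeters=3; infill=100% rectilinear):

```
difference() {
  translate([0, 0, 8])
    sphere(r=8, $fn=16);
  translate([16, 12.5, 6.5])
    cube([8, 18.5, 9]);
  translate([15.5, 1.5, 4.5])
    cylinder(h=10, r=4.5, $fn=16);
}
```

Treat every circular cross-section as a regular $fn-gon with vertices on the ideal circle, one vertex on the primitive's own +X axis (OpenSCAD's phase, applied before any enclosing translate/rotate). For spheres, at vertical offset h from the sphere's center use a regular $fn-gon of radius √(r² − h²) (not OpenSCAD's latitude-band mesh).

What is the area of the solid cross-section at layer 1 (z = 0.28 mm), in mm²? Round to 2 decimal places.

At z = 0.28 mm: the r=8 sphere contributes a regular 16-gon of circumradius √(8²−7.72²) = 2.098 (area = (16/2)·2.098²·sin(360°/16) = 13.48 mm²); the cube at (16, 12.5) is absent (z outside [6.5, 15.5]); the cylinder at (15.5, 1.5) is absent (z outside [4.5, 14.5]); After the difference (first − rest): none of the subtracted shapes is present at this height, so the r=8 sphere is unchanged — area = 13.48 mm². Overall, the cross-section is a single solid region. Net area = 13.48 mm².

13.48 mm²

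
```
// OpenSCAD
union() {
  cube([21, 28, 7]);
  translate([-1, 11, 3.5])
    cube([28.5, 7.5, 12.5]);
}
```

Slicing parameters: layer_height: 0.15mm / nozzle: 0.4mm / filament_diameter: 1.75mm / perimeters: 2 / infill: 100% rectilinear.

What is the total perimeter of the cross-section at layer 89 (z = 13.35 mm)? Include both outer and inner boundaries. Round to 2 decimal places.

At z = 13.35 mm: the cube is not intersected at this z (z outside [0, 7]); the cube at (-1, 11) is present — its section is the full 28.5×7.5 rectangle (perimeter 72.00 mm); Taking the union: only the 28.5×7.5 cube at (-1, 11) is present, so the union is just that shape — boundary = 72.00 mm. Overall, the cross-section is a single solid region. Total boundary length (outer) = 72.00 mm.

72.00 mm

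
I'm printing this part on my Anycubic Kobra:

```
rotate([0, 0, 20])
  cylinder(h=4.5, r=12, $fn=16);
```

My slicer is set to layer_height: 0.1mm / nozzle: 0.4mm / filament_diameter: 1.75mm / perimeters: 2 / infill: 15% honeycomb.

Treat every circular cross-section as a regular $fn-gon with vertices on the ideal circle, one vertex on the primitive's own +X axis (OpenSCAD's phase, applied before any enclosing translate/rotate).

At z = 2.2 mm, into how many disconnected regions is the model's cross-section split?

1

At z = 2.2 mm: the r=12 cylinder gives a regular 16-gon of circumradius 12 (constant along its height); (rotated 20° about Z; rotation is an isometry so areas/perimeters/island counts are preserved). The result has 1 disconnected region.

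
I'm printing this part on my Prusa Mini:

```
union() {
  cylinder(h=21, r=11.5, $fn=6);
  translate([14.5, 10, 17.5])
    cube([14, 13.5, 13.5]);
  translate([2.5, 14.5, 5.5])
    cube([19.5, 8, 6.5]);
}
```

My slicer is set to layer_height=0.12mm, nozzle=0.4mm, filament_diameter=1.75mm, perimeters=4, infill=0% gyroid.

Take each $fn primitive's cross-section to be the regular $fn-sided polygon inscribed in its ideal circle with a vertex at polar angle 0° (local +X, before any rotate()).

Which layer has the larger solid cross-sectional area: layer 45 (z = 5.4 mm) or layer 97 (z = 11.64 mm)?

layer 97 (z = 11.64 mm)

Layer 45 (z = 5.4): the cylinder: section is a regular 6-gon, circumradius r=11.5 (area = (6/2)·11.500²·sin(360°/6) = 343.60 mm²); the cube at (14.5, 10) does not reach this height (z outside [17.5, 31]); the cube at (2.5, 14.5) is not intersected at this z (z outside [5.5, 12]); Merging all regions: only the r=11.5 cylinder is present, so the union is just that shape — area = 343.60 mm². So its area = 343.60 mm². Layer 97 (z = 11.64): the r=11.5 cylinder gives a regular 6-gon of circumradius 11.5 (constant along its height) (area = (6/2)·11.500²·sin(360°/6) = 343.60 mm²); the cube at (14.5, 10) is absent (z outside [17.5, 31]); the cube at (2.5, 14.5) is present — its section is the full 19.5×8 rectangle (area 156.00 mm²); Combining (union): the 2 present regions are separate (no shared area or edge), so areas and boundary lengths simply add and each stays a separate island — area = 499.60 mm². So its area = 499.60 mm². Layer 97 is larger (499.60 vs 343.60 mm²).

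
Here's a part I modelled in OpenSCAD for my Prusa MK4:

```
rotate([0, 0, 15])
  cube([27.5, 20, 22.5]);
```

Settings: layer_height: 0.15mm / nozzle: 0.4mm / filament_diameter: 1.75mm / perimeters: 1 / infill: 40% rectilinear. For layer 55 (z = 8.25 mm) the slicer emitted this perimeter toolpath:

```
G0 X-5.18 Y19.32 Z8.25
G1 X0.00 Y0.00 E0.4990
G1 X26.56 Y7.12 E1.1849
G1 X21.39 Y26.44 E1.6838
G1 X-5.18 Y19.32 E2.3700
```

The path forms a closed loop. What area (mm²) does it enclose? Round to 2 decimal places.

550.08 mm²

Apply the shoelace formula to the sequence of (X, Y) vertices; enclosed area = 550.08 mm².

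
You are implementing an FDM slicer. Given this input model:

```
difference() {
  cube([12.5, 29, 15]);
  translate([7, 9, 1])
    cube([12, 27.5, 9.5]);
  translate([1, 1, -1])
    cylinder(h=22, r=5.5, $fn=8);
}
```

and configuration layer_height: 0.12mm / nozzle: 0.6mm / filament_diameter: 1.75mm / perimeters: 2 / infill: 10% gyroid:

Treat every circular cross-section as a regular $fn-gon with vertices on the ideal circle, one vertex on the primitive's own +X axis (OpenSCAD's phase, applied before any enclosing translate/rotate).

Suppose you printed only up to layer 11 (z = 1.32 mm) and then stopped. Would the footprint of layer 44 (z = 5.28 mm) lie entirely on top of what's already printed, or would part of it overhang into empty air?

entirely on top

Compare the two slices. At z = 1.32: the cube is present — its section is the full 12.5×29 rectangle (area 362.50 mm²); the 12×27.5 cube at (7, 9) contributes its full rectangle (area 330.00 mm²); the r=5.5 cylinder at (1, 1) gives a regular 8-gon of circumradius 5.5 (constant along its height) (area = (8/2)·5.500²·sin(360°/8) = 85.56 mm²); Taking the first minus the rest: starting from the 12.5×29 cube (362.50 mm²), the 12×27.5 cube at (7, 9) partially overlaps it — only the 110.00 mm² overlap (of its 330.00 mm²) is removed, clipping the outline; the r=5.5 cylinder at (1, 1) partially overlaps it — only the 32.98 mm² overlap (of its 85.56 mm²) is removed, clipping the outline — area = 219.52 mm². At z = 5.28: the cube (footprint 12.5×29) is included at this height (area 362.50 mm²); the cube at (7, 9) is present — its section is the full 12×27.5 rectangle (area 330.00 mm²); the r=5.5 cylinder at (1, 1) contributes a regular 8-gon of circumradius 5.5 (area = (8/2)·5.500²·sin(360°/8) = 85.56 mm²); Subtracting the remaining from the first: starting from the 12.5×29 cube (362.50 mm²), the 12×27.5 cube at (7, 9) partially overlaps it — only the 110.00 mm² overlap (of its 330.00 mm²) is removed, clipping the outline; the r=5.5 cylinder at (1, 1) partially overlaps it — only the 32.98 mm² overlap (of its 85.56 mm²) is removed, clipping the outline — area = 219.52 mm². Checking containment: the cross-section at z = 5.28 is a subset of the cross-section at z = 1.32.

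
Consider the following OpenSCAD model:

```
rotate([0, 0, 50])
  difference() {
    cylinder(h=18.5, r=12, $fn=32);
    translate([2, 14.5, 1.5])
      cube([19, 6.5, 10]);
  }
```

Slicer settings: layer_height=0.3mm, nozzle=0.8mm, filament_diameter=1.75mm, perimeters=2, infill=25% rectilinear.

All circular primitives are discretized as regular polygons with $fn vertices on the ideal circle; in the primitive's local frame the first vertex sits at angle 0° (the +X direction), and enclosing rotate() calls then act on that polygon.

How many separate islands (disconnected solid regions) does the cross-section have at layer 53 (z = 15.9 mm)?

1

At z = 15.9 mm: the cylinder: section is a regular 32-gon, circumradius r=12; the cube at (2, 14.5) is absent (z outside [1.5, 11.5]); Subtracting the remaining from the first: none of the subtracted shapes is present at this height, so the r=12 cylinder is unchanged — 1 connected region; (whole slice rotated 50° about Z — lengths, areas and connectivity unchanged). Overall, the cross-section is a single solid region. Island count = 1.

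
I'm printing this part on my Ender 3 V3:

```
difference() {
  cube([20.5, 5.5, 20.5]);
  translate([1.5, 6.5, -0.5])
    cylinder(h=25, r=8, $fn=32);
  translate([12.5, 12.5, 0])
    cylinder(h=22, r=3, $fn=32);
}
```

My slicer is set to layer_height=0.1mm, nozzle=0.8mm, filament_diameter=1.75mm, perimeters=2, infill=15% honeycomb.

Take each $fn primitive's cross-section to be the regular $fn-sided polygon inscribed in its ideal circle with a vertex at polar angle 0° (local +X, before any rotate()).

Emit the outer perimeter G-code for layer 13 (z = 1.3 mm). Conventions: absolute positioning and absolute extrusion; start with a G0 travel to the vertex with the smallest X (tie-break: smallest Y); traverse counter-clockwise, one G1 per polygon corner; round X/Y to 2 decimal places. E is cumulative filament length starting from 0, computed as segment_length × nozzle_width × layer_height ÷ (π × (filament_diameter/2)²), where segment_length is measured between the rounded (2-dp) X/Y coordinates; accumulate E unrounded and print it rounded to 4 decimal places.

G0 X6.13 Y0.00 Z1.30
G1 X20.50 Y0.00 E0.4779
G1 X20.50 Y5.50 E0.6609
G1 X9.40 Y5.50 E1.0301
G1 X9.35 Y4.94 E1.0488
G1 X8.89 Y3.44 E1.1009
G1 X8.15 Y2.06 E1.1530
G1 X7.16 Y0.84 E1.2053
G1 X6.13 Y0.00 E1.2495

At z = 1.3 mm: the cube (footprint 20.5×5.5) is included at this height; the cylinder at (1.5, 6.5): section is a regular 32-gon, circumradius r=8; the r=3 cylinder at (12.5, 12.5) gives a regular 32-gon of circumradius 3 (constant along its height); Taking the first minus the rest: starting from the 20.5×5.5 cube, the r=8 cylinder at (1.5, 6.5) partially overlaps it — only the 45.61 mm² overlap (of its 199.77 mm²) is removed, clipping the outline; the r=3 cylinder at (12.5, 12.5) misses the remaining region (no effect) — 1 connected region. The outline is a single polygon with 8 vertices. Extrusion per mm of travel: 0.8 × 0.1 / (π × 0.875²) = 0.033260. Accumulating E over each segment gives final E = 1.2495.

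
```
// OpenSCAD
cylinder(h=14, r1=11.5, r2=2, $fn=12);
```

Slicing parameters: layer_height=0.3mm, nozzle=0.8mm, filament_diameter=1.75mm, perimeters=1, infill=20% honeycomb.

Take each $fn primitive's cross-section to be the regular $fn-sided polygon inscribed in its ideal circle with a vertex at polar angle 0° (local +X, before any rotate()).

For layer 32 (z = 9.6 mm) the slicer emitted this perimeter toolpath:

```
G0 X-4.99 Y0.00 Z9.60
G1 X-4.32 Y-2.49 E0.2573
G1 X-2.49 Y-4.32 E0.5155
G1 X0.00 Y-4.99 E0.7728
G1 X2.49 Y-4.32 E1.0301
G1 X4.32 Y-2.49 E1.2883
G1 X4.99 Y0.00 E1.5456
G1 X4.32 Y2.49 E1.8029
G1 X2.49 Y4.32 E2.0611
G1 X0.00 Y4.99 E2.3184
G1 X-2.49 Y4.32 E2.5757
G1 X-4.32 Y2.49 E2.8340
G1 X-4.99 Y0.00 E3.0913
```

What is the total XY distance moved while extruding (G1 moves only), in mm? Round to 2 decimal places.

30.98 mm

Sum the Euclidean lengths of each G1 segment: total = 30.98 mm.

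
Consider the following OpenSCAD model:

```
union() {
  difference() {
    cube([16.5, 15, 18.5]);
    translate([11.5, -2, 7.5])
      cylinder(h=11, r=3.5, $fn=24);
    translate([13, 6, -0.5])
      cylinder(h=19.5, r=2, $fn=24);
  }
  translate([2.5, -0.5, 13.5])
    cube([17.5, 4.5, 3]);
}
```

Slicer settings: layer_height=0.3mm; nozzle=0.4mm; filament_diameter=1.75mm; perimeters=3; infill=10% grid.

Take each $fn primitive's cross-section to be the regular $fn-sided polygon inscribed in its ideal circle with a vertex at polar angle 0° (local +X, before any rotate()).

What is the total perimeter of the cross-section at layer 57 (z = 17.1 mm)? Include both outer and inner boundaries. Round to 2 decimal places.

76.53 mm

At z = 17.1 mm: the cube (footprint 16.5×15) is included at this height (perimeter 63.00 mm); the cylinder at (11.5, -2): section is a regular 24-gon, circumradius r=3.5 (perimeter = 2·24·3.500·sin(180°/24) = 21.93 mm); the r=2 cylinder at (13, 6) gives a regular 24-gon of circumradius 2 (constant along its height) (perimeter = 2·24·2.000·sin(180°/24) = 12.53 mm); Subtracting the remaining from the first: starting from the 16.5×15 cube, the r=3.5 cylinder at (11.5, -2) partially overlaps it — only the 5.91 mm² overlap (of its 38.05 mm²) is removed, clipping the outline; the r=2 cylinder at (13, 6) lies wholly inside it (removes its full 12.42 mm² and its 12.53 mm outline becomes a hole wall) — boundary (outer + 1 inner loop) = 76.53 mm; the cube at (2.5, -0.5) does not reach this height (z outside [13.5, 16.5]); Taking the union: only that combined region is present, so the union is just that shape — boundary (outer + 1 inner loop) = 76.53 mm. Overall, the cross-section is one region with 1 hole. Total boundary length (outer + inner) = 76.53 mm.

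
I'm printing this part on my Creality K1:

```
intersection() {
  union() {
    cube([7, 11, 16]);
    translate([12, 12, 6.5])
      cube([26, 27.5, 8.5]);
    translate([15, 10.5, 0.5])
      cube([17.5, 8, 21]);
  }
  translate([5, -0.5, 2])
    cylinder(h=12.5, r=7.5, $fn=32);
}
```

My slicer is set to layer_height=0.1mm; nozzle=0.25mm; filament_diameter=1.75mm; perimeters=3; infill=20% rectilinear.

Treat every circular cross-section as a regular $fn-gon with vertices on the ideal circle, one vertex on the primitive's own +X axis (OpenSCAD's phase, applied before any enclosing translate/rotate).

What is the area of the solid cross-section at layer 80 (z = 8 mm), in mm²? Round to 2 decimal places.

At z = 8 mm: the cube (footprint 7×11) is included at this height (area 77.00 mm²); the 26×27.5 cube at (12, 12) contributes its full rectangle (area 715.00 mm²); the 17.5×8 cube at (15, 10.5) contributes its full rectangle (area 140.00 mm²); Taking the union: the regions partially overlap — summed areas 932.00 mm² minus the doubly-counted overlap 113.75 mm² gives 818.25 mm² — area = 818.25 mm²; the r=7.5 cylinder at (5, -0.5) contributes a regular 32-gon of circumradius 7.5 (area = (32/2)·7.500²·sin(360°/32) = 175.58 mm²); After intersecting: the r=7.5 cylinder at (5, -0.5) partially overlaps the result so far; clipping to the common part keeps 45.64 mm² — area = 45.64 mm². Overall, the cross-section is a single solid region. Net area = 45.64 mm².

45.64 mm²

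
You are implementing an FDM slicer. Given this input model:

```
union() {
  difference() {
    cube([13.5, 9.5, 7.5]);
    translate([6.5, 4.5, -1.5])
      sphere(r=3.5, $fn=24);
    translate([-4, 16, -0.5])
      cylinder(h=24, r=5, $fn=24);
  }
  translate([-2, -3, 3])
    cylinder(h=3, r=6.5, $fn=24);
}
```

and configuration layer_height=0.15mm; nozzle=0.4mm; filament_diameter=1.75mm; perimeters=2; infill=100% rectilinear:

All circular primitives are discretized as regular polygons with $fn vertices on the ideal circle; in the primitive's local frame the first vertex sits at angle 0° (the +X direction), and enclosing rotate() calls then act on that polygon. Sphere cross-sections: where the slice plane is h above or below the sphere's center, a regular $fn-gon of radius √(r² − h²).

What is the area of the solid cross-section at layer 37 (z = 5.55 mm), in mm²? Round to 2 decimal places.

252.05 mm²

At z = 5.55 mm: the cube is present — its section is the full 13.5×9.5 rectangle (area 128.25 mm²); the sphere at (6.5, 4.5) is not intersected at this z (|z−center|=7.050 > r=3.5); the r=5 cylinder at (-4, 16) contributes a regular 24-gon of circumradius 5 (area = (24/2)·5.000²·sin(360°/24) = 77.65 mm²); Subtracting the remaining from the first: starting from the 13.5×9.5 cube (128.25 mm²), the r=5 cylinder at (-4, 16) misses the remaining region (no effect) — area = 128.25 mm²; the r=6.5 cylinder at (-2, -3) contributes a regular 24-gon of circumradius 6.5 (area = (24/2)·6.500²·sin(360°/24) = 131.22 mm²); Combining (union): the regions partially overlap — summed areas 259.47 mm² minus the doubly-counted overlap 7.42 mm² gives 252.05 mm² — area = 252.05 mm². Overall, the cross-section is a single solid region. Net area = 252.05 mm².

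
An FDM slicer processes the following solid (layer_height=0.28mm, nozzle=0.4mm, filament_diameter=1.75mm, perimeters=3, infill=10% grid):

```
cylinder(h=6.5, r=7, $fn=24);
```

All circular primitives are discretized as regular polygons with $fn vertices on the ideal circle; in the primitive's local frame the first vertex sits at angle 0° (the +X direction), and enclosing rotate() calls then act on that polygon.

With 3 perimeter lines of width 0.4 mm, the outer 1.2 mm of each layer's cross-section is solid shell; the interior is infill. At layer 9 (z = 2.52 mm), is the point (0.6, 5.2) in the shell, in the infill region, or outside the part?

At z = 2.52 mm: the cylinder: section is a regular 24-gon, circumradius r=7. Overall, the cross-section is a single solid region. The nearest boundary edge runs (1.81, 6.76)→(0.00, 7.00); distance from the point to it = 1.71 mm. The point is inside the cross-section and 1.71 mm from the nearest boundary — more than the 1.2 mm shell width (3 × 0.4), so it's in the infill interior.

infill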